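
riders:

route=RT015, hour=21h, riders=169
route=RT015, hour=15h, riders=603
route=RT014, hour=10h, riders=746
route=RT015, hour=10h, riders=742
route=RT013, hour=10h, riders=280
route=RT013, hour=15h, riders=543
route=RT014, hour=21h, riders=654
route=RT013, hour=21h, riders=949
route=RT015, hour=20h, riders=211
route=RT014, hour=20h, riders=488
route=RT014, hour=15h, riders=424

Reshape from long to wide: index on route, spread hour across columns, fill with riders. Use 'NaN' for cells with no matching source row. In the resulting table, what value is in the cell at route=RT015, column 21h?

The long row with route=RT015, hour=21h has riders=169.

169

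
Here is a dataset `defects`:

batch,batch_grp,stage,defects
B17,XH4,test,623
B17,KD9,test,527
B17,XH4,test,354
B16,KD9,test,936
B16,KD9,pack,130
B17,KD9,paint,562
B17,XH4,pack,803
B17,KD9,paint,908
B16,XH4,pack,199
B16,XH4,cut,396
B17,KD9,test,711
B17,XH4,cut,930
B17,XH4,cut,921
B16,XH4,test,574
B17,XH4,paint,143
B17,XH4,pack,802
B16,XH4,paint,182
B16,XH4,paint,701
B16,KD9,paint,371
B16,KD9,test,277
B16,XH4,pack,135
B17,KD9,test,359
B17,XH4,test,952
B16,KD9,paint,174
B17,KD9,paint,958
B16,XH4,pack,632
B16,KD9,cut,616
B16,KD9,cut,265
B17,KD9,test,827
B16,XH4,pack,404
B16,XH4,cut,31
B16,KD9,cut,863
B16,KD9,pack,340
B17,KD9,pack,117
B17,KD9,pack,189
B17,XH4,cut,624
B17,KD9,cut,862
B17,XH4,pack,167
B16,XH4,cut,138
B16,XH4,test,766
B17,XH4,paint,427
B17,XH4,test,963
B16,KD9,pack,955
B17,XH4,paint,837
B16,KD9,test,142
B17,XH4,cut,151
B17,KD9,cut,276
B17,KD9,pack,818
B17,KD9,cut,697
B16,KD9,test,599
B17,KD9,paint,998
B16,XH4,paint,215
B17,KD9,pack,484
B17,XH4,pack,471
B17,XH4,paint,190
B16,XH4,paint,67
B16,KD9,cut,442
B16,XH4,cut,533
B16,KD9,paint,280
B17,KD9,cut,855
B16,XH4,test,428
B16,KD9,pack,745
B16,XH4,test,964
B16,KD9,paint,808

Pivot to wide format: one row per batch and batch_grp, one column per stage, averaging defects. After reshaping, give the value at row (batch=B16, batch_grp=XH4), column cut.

Rows with batch=B16, batch_grp=XH4 and stage=cut: defects values are 396, 31, 138, 533.
(396 + 31 + 138 + 533) / 4 = 274.50.

274.50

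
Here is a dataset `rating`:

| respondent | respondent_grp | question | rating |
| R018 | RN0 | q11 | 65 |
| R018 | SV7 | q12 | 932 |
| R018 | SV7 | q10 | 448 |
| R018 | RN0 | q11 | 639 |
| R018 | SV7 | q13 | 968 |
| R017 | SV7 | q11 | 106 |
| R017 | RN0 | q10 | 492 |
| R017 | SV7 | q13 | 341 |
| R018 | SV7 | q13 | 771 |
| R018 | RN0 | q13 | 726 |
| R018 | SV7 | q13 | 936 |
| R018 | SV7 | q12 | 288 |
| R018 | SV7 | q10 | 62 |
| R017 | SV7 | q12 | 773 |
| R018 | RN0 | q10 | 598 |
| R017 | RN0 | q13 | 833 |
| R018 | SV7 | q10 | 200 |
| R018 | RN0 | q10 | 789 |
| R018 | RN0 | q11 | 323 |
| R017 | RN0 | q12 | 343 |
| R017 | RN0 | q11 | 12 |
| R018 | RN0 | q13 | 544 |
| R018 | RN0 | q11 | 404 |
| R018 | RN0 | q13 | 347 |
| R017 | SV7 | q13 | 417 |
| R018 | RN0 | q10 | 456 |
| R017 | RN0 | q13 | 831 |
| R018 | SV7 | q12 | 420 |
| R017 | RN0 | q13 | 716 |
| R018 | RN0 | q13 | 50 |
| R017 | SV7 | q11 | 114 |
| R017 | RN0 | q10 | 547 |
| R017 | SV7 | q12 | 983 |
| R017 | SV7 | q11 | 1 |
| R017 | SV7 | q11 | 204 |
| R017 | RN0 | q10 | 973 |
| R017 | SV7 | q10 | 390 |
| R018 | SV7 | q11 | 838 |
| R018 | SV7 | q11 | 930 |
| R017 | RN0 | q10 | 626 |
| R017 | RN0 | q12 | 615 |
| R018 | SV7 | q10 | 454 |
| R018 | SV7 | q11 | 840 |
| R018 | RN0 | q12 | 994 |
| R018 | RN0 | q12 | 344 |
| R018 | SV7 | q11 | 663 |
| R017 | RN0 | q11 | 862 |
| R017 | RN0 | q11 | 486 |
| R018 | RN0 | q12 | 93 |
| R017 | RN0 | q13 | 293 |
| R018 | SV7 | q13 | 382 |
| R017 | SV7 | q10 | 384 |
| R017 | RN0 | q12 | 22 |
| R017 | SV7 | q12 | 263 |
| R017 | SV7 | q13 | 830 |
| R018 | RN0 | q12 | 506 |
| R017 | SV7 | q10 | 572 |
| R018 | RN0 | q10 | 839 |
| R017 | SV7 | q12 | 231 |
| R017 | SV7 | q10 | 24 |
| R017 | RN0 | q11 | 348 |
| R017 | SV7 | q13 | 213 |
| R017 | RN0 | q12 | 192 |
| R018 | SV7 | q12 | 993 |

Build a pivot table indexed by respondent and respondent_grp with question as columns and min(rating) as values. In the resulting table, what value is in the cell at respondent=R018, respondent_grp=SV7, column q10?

Rows with respondent=R018, respondent_grp=SV7 and question=q10: rating values are 448, 62, 200, 454.
min(448, 62, 200, 454) = 62.

62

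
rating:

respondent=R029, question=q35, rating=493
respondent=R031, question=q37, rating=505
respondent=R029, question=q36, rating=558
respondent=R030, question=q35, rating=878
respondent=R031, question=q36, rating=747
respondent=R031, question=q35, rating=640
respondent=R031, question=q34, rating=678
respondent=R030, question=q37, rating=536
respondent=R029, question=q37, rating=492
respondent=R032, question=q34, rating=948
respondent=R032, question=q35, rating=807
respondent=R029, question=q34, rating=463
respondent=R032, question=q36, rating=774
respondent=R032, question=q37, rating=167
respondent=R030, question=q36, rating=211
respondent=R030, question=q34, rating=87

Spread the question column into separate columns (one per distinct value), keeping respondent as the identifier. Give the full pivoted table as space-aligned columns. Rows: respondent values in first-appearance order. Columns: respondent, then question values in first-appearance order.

Columns: respondent plus the 4 distinct question values (q35, q37, q36, q34).
For example, row R029 column q35 takes rating=493 from the long row (R029, q35).

respondent  q35  q37  q36  q34
R029        493  492  558  463
R031        640  505  747  678
R030        878  536  211  87 
R032        807  167  774  948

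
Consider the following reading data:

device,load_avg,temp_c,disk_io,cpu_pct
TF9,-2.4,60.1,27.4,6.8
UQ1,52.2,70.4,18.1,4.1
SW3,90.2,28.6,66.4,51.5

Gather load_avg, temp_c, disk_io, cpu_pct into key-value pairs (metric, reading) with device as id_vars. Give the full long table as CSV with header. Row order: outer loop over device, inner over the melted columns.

Each (device, column) pair becomes one row: 3 × 4 = 12 rows.
For example, (TF9, load_avg) → reading=-2.4.

device,metric,reading
TF9,load_avg,-2.4
TF9,temp_c,60.1
TF9,disk_io,27.4
TF9,cpu_pct,6.8
UQ1,load_avg,52.2
UQ1,temp_c,70.4
UQ1,disk_io,18.1
UQ1,cpu_pct,4.1
SW3,load_avg,90.2
SW3,temp_c,28.6
SW3,disk_io,66.4
SW3,cpu_pct,51.5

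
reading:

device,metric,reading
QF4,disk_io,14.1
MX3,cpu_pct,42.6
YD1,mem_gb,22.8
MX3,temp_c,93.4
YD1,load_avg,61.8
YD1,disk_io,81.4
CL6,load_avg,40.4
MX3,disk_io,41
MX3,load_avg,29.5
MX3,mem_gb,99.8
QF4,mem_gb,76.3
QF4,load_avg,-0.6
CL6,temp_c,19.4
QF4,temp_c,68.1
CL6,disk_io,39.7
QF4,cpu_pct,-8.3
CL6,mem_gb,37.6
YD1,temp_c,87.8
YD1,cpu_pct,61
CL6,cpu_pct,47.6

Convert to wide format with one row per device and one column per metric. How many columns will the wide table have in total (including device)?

6

1 column for device plus 5 distinct metric values → 6 columns.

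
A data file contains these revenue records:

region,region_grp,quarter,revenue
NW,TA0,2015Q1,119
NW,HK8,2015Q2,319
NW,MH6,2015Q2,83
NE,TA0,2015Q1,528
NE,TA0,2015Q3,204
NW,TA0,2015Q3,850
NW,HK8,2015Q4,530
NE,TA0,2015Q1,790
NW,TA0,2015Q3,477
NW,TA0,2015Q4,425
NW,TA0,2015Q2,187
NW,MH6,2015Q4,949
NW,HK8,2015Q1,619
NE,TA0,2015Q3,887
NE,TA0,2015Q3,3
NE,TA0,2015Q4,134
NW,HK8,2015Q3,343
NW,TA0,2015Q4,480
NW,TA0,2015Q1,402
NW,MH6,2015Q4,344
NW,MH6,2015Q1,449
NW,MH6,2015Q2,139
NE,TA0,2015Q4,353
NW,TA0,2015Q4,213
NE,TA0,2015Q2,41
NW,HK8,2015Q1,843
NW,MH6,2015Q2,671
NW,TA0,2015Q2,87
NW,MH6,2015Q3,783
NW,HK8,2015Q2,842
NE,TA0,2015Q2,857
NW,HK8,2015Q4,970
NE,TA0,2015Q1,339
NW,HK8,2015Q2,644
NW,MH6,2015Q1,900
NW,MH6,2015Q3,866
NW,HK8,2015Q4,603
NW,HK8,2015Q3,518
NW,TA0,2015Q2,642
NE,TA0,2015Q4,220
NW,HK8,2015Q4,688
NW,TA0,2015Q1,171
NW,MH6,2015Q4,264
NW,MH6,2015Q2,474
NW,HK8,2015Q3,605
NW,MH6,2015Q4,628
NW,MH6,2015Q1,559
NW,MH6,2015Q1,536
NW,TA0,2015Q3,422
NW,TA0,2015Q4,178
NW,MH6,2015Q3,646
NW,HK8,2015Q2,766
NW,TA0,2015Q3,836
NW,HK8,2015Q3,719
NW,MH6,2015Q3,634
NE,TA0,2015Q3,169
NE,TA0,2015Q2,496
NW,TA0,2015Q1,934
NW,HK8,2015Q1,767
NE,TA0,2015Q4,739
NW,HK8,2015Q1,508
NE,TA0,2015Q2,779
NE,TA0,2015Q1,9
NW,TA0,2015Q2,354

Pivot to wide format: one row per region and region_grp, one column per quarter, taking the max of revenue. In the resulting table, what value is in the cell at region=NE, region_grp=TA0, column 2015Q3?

887

Rows with region=NE, region_grp=TA0 and quarter=2015Q3: revenue values are 204, 887, 3, 169.
max(204, 887, 3, 169) = 887.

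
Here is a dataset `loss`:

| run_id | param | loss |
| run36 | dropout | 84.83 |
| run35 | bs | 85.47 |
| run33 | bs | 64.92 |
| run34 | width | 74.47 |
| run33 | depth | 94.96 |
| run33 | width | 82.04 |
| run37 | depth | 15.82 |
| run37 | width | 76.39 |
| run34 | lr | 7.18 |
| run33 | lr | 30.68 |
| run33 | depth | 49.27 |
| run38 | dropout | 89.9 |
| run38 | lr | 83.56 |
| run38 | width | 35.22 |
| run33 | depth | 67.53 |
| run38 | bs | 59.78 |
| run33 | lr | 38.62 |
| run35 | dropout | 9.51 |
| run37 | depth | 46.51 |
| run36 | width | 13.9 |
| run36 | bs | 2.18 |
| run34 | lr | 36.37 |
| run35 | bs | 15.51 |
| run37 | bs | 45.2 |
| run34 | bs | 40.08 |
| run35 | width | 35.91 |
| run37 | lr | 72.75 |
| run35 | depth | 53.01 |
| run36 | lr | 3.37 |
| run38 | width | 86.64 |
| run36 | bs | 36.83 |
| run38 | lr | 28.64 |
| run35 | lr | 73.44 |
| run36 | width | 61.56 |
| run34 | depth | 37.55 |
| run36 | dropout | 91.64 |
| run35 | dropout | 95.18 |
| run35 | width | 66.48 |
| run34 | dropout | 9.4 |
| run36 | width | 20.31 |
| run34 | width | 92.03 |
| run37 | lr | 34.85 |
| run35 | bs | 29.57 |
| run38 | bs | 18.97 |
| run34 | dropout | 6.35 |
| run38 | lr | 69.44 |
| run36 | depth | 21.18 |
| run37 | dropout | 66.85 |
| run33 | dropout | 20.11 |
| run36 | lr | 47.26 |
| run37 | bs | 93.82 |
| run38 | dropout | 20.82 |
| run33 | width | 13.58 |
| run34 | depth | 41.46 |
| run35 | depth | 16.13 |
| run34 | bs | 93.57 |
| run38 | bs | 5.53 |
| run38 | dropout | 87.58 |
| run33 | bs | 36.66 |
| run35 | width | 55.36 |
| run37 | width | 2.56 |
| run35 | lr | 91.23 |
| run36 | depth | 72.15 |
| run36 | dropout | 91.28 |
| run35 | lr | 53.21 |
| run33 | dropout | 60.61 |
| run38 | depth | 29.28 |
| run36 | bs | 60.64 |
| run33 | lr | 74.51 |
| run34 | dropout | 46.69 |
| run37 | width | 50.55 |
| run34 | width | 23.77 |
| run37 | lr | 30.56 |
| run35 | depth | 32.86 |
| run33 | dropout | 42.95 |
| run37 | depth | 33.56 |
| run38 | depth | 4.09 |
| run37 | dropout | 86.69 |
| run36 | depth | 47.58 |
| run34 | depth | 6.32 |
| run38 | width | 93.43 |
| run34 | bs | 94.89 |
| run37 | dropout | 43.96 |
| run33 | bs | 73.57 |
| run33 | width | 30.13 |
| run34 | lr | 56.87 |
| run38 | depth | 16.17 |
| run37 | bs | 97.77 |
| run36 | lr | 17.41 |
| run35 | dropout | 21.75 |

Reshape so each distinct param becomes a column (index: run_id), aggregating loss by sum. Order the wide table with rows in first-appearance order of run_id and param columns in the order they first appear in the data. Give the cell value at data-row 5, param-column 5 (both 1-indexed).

138.16

With rows in first-appearance order of run_id, row 5 is run_id=run37. param columns in first-appearance order: dropout, bs, width, depth, lr; column 5 is lr.
Long rows with run_id=run37, param=lr: 72.75 + 34.85 + 30.56 = 138.16.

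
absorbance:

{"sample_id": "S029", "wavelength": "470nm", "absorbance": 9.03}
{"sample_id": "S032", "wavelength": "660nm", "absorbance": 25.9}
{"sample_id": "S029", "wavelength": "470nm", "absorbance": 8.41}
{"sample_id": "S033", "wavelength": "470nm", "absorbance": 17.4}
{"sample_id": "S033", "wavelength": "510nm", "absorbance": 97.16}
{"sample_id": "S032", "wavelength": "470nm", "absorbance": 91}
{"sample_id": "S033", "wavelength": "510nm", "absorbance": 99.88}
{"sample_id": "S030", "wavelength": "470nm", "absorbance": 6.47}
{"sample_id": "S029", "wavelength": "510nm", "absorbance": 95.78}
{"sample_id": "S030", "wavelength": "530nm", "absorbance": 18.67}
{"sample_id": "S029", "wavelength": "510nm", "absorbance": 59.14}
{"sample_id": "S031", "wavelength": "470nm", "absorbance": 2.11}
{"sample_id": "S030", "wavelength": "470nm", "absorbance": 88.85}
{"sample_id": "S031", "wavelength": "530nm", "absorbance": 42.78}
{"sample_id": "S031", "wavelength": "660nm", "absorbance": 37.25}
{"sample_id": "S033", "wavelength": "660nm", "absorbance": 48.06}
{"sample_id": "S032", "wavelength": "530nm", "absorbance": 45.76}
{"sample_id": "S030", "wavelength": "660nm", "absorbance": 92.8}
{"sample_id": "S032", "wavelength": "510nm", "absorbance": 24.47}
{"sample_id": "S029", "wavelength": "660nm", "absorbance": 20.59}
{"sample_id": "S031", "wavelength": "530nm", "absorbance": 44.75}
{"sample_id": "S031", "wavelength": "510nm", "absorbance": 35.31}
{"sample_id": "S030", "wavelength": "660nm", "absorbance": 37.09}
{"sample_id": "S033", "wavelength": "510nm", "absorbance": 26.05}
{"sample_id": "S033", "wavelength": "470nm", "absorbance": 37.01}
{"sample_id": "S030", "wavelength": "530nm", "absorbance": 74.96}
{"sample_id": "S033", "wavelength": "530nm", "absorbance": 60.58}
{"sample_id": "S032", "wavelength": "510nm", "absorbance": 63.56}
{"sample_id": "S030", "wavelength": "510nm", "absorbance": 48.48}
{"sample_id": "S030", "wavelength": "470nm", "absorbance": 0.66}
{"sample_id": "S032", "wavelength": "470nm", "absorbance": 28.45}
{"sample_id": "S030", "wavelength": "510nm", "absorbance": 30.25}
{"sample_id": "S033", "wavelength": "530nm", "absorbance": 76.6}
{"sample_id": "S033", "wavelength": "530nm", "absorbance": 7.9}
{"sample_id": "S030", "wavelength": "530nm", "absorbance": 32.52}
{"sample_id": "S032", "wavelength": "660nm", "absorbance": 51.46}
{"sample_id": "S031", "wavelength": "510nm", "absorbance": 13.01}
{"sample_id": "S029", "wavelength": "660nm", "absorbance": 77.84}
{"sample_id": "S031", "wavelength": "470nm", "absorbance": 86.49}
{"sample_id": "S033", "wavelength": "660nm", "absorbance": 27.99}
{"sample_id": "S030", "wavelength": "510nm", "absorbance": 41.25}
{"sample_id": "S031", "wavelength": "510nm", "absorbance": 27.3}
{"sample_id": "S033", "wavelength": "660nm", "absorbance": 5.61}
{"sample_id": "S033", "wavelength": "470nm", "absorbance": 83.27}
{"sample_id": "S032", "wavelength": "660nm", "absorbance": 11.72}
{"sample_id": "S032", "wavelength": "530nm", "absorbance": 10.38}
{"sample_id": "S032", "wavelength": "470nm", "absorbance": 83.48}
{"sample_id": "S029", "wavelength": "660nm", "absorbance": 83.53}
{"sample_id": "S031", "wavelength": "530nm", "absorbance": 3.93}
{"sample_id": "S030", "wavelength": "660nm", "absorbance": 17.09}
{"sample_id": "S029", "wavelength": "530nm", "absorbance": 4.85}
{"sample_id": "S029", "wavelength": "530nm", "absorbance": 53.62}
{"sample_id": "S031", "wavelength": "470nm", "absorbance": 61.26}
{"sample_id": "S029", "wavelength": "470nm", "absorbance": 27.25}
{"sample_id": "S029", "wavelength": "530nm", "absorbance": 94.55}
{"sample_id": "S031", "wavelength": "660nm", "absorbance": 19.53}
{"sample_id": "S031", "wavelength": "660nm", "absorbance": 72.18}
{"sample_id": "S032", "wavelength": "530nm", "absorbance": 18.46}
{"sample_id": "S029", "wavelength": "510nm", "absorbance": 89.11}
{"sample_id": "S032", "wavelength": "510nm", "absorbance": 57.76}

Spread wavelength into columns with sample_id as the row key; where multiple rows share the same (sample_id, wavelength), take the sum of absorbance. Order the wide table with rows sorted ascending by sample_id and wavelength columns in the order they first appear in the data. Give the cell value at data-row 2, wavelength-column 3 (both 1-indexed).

119.98

With rows sorted ascending by sample_id, row 2 is sample_id=S030. wavelength columns in first-appearance order: 470nm, 660nm, 510nm, 530nm; column 3 is 510nm.
Long rows with sample_id=S030, wavelength=510nm: 48.48 + 30.25 + 41.25 = 119.98.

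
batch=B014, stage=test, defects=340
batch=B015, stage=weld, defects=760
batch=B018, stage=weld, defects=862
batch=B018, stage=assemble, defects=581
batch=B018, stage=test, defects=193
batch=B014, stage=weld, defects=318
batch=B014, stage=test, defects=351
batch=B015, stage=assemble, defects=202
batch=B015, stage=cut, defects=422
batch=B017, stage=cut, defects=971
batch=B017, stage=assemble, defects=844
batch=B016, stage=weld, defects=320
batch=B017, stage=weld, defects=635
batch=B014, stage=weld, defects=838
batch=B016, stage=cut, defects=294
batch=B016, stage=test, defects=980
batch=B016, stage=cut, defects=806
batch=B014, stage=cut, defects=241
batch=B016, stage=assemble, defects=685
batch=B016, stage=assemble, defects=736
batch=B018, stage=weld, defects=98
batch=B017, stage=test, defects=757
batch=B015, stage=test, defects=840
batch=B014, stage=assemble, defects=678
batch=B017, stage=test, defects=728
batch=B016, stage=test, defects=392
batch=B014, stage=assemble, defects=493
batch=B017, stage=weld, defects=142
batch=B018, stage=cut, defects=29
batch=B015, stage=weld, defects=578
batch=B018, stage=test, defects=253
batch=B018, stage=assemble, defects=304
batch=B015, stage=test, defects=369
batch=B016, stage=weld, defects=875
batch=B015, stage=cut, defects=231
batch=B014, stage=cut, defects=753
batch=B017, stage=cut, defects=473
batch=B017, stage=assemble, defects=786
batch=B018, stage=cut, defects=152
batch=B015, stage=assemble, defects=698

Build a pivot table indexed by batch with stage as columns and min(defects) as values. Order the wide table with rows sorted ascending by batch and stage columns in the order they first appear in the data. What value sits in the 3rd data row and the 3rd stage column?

With rows sorted ascending by batch, row 3 is batch=B016. stage columns in first-appearance order: test, weld, assemble, cut; column 3 is assemble.
Long rows with batch=B016, stage=assemble: min(685, 736) = 685.

685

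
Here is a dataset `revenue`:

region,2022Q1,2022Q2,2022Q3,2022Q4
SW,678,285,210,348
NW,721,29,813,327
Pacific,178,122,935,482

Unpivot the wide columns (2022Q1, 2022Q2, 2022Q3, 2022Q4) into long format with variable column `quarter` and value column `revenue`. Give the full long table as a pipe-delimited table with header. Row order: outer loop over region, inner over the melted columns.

Each (region, column) pair becomes one row: 3 × 4 = 12 rows.
For example, (SW, 2022Q1) → revenue=678.

| region | quarter | revenue |
| SW | 2022Q1 | 678 |
| SW | 2022Q2 | 285 |
| SW | 2022Q3 | 210 |
| SW | 2022Q4 | 348 |
| NW | 2022Q1 | 721 |
| NW | 2022Q2 | 29 |
| NW | 2022Q3 | 813 |
| NW | 2022Q4 | 327 |
| Pacific | 2022Q1 | 178 |
| Pacific | 2022Q2 | 122 |
| Pacific | 2022Q3 | 935 |
| Pacific | 2022Q4 | 482 |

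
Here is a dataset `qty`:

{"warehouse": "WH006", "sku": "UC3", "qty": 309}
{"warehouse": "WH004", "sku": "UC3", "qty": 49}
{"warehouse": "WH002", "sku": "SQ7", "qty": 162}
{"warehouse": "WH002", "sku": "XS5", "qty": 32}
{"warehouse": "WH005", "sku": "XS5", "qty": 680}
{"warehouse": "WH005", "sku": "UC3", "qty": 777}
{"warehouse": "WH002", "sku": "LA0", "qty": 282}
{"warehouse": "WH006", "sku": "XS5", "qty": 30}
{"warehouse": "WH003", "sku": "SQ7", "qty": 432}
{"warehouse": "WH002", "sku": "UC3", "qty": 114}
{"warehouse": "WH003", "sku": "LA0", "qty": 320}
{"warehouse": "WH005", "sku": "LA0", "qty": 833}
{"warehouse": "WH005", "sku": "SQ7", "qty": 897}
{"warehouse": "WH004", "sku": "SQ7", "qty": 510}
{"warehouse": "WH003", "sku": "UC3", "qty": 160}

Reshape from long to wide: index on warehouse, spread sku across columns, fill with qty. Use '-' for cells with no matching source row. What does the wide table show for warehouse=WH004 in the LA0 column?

-

No long-format row has warehouse=WH004 and sku=LA0, so the cell is -.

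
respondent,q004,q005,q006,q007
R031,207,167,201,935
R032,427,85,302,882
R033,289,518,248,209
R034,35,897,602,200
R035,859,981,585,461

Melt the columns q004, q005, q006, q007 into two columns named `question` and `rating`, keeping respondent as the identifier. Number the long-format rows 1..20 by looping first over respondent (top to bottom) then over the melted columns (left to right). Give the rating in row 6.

85

20 rows total (5 × 4). Row 6: index ⌊(6-1)/4⌋ = 1 into respondent → R032; (6-1) mod 4 = 1 into the melted columns → q005.
So row 6 is (R032, q005, 85); rating = 85.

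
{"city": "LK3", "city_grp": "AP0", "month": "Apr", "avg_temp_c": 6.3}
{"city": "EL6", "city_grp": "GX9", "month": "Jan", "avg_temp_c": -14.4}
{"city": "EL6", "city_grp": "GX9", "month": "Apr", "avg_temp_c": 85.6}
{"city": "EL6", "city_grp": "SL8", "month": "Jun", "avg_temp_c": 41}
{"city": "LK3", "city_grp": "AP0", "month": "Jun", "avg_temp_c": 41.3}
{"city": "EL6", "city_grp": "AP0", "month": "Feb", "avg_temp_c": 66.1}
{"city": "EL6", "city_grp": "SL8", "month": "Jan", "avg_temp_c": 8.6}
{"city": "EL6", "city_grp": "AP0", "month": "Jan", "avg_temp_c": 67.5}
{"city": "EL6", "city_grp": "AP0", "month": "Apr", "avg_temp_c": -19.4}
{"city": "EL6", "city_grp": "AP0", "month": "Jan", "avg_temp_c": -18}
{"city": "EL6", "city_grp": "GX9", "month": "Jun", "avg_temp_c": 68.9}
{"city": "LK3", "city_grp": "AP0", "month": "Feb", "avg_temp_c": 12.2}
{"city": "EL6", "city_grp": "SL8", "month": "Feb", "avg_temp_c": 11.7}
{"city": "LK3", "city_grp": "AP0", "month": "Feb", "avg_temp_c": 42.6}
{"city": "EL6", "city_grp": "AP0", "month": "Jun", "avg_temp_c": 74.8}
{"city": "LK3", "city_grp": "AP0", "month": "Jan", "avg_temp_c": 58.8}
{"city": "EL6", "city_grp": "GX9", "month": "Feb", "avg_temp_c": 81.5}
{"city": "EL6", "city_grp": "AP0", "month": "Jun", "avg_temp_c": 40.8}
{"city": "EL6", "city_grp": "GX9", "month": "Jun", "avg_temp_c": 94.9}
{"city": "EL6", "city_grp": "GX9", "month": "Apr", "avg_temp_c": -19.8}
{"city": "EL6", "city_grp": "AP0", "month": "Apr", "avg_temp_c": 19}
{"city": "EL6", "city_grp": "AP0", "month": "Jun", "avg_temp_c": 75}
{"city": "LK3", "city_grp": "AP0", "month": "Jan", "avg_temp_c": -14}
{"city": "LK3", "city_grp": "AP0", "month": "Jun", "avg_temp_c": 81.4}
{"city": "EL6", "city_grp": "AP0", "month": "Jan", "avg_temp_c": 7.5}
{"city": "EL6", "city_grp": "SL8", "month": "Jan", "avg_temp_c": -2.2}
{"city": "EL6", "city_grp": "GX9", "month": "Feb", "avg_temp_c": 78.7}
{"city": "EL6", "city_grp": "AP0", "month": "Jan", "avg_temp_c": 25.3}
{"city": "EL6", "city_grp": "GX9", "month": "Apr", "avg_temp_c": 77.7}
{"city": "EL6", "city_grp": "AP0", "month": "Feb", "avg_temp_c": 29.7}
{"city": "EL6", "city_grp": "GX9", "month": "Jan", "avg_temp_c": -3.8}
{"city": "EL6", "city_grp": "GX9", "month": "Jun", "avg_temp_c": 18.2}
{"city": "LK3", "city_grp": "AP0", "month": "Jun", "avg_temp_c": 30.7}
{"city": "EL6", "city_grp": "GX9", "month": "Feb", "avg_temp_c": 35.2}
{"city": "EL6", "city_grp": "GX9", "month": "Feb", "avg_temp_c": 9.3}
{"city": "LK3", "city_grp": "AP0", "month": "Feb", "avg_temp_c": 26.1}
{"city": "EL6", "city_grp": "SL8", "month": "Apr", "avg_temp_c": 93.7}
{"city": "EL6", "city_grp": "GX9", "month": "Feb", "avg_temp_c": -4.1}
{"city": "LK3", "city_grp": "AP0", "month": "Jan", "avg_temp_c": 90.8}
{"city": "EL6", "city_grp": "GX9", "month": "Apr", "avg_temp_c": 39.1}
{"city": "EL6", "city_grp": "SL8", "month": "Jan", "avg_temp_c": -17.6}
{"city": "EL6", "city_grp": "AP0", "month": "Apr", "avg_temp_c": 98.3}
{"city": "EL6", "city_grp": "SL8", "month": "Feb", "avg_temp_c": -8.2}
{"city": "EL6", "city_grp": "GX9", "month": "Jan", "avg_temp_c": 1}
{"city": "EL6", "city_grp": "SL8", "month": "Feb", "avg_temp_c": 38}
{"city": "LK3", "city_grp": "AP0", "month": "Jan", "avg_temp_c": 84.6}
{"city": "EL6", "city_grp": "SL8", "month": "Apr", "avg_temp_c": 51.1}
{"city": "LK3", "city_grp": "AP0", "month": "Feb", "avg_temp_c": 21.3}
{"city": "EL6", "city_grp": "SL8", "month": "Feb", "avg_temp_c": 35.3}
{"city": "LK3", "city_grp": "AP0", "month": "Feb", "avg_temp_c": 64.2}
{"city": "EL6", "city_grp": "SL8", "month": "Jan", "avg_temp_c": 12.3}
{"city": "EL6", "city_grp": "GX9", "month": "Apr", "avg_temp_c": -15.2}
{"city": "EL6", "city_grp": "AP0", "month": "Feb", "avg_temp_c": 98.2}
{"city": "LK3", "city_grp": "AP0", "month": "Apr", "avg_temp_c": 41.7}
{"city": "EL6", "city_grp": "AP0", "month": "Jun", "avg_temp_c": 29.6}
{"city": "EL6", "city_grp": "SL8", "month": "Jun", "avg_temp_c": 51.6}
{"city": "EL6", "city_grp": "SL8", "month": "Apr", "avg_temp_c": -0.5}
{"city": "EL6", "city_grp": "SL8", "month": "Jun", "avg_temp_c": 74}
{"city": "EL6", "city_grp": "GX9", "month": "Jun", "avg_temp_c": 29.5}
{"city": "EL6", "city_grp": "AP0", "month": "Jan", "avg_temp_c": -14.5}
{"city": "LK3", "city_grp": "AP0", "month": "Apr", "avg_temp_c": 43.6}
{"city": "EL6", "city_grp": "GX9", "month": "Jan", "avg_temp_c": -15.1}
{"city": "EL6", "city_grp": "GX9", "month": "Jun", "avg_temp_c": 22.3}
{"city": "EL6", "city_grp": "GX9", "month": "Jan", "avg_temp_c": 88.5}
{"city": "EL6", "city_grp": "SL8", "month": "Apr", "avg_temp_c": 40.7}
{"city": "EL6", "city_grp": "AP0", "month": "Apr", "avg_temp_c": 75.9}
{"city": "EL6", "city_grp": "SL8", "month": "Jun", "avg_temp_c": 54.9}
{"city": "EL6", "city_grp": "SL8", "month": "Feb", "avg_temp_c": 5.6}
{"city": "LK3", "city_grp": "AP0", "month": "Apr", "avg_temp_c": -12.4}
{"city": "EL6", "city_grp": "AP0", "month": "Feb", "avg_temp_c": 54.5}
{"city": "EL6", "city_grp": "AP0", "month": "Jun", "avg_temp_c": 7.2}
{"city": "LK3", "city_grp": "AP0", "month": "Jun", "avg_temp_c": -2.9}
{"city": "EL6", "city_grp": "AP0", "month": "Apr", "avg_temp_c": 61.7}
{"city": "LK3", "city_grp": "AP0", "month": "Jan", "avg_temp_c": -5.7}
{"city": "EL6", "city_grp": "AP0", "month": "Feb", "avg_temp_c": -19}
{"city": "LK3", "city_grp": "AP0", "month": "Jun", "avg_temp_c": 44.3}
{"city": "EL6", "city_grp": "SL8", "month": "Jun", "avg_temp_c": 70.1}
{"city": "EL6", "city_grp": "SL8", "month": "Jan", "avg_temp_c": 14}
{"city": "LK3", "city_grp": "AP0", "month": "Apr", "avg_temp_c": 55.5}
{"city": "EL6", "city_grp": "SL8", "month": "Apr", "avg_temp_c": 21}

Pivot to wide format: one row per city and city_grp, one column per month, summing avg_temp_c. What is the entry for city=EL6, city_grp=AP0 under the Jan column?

Rows with city=EL6, city_grp=AP0 and month=Jan: avg_temp_c values are 67.5, -18, 7.5, 25.3, -14.5.
67.5 + -18 + 7.5 + 25.3 + -14.5 = 67.8.

67.8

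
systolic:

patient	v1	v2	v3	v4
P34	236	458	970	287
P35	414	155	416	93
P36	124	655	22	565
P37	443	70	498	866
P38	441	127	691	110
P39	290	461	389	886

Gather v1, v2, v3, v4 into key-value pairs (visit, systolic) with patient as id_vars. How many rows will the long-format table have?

6 patient values × 4 melted columns = 24 rows.

24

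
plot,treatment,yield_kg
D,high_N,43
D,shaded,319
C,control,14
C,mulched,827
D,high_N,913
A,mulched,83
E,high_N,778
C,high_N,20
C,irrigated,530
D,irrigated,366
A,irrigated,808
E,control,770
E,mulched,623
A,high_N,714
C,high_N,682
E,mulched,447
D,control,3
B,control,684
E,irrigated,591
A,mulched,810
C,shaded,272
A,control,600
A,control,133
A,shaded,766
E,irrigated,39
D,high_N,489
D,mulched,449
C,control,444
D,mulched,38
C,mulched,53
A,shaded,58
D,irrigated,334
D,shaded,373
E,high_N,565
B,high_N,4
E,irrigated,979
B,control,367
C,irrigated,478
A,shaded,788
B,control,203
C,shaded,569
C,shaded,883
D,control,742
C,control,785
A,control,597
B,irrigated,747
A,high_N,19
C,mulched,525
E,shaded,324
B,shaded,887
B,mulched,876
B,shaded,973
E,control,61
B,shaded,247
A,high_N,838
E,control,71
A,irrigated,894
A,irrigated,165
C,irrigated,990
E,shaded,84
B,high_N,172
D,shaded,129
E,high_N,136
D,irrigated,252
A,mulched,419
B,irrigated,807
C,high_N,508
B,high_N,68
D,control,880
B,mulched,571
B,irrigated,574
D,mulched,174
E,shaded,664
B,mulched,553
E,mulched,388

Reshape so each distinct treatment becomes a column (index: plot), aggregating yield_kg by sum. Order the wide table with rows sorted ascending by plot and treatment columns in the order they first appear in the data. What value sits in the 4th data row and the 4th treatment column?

With rows sorted ascending by plot, row 4 is plot=D. treatment columns in first-appearance order: high_N, shaded, control, mulched, irrigated; column 4 is mulched.
Long rows with plot=D, treatment=mulched: 449 + 38 + 174 = 661.

661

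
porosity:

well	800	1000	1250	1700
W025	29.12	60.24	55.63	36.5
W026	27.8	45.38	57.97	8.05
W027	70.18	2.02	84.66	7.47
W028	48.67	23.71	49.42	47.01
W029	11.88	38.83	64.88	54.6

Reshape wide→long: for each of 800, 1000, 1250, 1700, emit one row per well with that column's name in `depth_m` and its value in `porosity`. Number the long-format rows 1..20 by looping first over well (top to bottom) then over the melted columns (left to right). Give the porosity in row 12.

20 rows total (5 × 4). Row 12: index ⌊(12-1)/4⌋ = 2 into well → W027; (12-1) mod 4 = 3 into the melted columns → 1700.
So row 12 is (W027, 1700, 7.47); porosity = 7.47.

7.47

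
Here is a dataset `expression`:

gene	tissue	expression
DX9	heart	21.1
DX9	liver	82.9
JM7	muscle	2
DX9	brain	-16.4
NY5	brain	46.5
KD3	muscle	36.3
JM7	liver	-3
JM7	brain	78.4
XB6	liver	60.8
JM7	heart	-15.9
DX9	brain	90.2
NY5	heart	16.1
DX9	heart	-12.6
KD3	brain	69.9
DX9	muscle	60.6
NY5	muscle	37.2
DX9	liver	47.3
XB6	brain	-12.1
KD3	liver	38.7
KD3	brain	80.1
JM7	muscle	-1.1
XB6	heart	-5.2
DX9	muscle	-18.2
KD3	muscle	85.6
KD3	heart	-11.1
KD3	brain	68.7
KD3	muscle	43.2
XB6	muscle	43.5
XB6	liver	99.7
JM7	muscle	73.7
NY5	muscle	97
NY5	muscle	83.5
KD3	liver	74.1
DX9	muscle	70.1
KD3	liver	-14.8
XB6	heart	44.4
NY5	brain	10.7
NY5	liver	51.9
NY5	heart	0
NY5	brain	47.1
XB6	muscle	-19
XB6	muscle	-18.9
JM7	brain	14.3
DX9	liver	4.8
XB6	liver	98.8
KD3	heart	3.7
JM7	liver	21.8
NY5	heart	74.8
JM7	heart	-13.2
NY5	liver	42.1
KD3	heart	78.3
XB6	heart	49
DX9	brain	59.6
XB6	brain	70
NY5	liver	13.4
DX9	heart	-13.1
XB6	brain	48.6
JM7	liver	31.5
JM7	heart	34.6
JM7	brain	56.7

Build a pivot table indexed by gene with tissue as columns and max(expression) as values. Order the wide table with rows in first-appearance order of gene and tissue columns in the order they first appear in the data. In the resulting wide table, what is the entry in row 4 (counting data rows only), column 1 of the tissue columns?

With rows in first-appearance order of gene, row 4 is gene=KD3. tissue columns in first-appearance order: heart, liver, muscle, brain; column 1 is heart.
Long rows with gene=KD3, tissue=heart: max(-11.1, 3.7, 78.3) = 78.3.

78.3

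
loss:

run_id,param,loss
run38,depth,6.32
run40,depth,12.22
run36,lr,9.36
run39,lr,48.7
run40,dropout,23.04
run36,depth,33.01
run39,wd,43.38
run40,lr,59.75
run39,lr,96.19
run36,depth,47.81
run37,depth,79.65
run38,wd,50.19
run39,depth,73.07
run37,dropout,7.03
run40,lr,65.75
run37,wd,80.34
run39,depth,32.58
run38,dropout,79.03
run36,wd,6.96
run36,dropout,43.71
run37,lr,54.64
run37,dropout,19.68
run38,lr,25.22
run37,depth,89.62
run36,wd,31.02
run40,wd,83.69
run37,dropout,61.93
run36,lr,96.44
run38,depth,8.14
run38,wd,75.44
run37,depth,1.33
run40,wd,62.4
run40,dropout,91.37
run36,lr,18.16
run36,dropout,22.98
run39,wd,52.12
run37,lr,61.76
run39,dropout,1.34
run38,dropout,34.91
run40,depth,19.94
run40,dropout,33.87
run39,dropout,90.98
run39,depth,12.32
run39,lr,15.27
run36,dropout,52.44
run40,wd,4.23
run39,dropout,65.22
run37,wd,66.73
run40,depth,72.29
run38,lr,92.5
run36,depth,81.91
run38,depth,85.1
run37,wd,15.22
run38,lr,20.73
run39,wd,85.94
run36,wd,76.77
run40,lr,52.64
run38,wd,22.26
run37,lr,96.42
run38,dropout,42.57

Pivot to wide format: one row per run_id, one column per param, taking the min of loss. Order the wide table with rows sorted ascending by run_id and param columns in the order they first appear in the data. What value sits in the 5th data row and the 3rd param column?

With rows sorted ascending by run_id, row 5 is run_id=run40. param columns in first-appearance order: depth, lr, dropout, wd; column 3 is dropout.
Long rows with run_id=run40, param=dropout: min(23.04, 91.37, 33.87) = 23.04.

23.04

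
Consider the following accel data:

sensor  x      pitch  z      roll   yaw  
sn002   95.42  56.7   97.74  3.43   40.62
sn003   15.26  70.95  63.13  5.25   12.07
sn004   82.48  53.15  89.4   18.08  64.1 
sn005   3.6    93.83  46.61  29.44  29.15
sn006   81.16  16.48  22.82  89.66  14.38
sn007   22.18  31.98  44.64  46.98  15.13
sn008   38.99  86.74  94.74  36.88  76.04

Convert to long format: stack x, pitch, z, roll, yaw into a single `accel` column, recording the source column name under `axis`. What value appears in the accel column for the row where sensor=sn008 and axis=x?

Unpivoting turns each (sensor, wide-column) pair into one long row.
The wide cell at row sn008, column x holds 38.99, so the long row (sn008, x) has accel=38.99.

38.99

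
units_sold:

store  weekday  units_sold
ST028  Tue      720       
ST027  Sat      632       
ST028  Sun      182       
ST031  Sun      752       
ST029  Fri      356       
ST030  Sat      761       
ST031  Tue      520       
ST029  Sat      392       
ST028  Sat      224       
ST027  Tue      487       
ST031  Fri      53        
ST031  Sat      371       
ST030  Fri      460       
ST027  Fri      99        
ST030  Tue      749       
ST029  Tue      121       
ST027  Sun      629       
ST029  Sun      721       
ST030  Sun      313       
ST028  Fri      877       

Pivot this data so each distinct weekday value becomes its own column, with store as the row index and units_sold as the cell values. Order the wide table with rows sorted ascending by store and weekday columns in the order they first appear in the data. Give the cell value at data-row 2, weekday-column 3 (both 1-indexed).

With rows sorted ascending by store, row 2 is store=ST028. weekday columns in first-appearance order: Tue, Sat, Sun, Fri; column 3 is Sun.
Long rows with store=ST028, weekday=Sun: units_sold = 182.

182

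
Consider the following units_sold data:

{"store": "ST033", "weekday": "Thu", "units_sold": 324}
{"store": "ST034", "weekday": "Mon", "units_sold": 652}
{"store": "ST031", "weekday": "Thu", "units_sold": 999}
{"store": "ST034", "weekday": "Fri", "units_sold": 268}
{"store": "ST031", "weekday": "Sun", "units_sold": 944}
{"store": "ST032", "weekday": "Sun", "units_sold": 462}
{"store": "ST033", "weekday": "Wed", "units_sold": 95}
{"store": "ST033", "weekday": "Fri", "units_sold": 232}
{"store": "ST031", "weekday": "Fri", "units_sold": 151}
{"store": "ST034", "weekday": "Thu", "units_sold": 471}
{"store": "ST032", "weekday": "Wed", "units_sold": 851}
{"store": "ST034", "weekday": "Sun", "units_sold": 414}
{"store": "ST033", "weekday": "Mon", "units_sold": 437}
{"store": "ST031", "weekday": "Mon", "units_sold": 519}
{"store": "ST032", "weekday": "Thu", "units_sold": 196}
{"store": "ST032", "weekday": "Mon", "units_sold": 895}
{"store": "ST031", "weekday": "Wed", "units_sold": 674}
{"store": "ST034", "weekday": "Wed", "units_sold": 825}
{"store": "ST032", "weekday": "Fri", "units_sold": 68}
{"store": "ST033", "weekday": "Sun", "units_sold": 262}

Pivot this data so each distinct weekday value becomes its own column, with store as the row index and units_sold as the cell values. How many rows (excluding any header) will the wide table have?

4

4 distinct store values → 4 rows.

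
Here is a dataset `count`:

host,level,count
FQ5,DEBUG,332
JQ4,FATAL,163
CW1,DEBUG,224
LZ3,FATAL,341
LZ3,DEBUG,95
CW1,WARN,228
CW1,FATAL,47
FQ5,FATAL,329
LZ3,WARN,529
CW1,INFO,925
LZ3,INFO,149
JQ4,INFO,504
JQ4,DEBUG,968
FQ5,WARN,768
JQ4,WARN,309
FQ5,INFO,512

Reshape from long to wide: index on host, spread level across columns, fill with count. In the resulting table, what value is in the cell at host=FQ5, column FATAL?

Wide layout: rows indexed by host, columns are the 4 distinct level values (DEBUG, FATAL, WARN, INFO).
Cell (host=FQ5, level=FATAL) draws from the long row where host=FQ5 and level=FATAL, which has count=329.

329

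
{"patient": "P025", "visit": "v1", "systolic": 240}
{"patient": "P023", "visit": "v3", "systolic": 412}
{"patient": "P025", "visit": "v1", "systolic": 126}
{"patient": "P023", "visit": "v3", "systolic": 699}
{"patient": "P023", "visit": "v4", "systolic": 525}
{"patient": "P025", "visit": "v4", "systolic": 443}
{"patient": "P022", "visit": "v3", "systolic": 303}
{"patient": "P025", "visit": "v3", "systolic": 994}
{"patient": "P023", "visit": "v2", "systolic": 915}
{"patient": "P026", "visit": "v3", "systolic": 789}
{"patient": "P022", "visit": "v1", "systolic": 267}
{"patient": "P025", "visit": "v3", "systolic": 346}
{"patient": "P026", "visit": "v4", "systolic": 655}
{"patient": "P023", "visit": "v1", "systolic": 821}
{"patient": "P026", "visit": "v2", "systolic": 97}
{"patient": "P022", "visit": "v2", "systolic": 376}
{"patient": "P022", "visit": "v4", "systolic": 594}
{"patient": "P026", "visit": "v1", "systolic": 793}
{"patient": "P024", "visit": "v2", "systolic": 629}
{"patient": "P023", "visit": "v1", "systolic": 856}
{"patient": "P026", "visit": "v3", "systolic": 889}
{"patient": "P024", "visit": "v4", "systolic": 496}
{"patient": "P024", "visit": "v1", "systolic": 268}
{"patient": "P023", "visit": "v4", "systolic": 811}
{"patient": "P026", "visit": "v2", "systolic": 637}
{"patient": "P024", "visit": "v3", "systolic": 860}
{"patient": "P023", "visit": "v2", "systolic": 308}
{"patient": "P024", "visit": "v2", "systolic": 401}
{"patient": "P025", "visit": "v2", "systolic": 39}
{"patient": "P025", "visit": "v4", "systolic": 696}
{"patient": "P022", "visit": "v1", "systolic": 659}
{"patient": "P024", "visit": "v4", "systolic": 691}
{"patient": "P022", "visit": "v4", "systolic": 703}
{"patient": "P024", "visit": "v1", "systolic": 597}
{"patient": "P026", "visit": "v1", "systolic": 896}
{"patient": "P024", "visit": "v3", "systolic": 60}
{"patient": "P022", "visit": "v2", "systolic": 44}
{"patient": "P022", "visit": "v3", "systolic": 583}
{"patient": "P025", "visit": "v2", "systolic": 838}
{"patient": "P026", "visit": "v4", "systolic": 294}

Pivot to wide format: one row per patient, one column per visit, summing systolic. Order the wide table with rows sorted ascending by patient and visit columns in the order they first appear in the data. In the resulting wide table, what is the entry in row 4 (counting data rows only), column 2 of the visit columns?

1340

With rows sorted ascending by patient, row 4 is patient=P025. visit columns in first-appearance order: v1, v3, v4, v2; column 2 is v3.
Long rows with patient=P025, visit=v3: 994 + 346 = 1340.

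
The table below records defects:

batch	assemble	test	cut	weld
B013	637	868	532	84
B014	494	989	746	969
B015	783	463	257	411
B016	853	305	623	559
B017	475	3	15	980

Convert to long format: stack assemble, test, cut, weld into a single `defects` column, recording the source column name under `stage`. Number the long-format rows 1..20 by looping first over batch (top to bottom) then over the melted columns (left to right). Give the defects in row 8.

969

20 rows total (5 × 4). Row 8: index ⌊(8-1)/4⌋ = 1 into batch → B014; (8-1) mod 4 = 3 into the melted columns → weld.
So row 8 is (B014, weld, 969); defects = 969.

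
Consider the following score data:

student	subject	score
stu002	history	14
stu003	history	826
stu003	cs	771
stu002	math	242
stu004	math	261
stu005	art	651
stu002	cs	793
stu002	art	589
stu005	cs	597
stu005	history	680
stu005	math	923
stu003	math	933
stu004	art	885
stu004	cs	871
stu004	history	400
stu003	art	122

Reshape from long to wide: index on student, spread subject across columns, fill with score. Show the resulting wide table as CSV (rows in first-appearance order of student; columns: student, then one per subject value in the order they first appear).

student,history,cs,math,art
stu002,14,793,242,589
stu003,826,771,933,122
stu004,400,871,261,885
stu005,680,597,923,651

Columns: student plus the 4 distinct subject values (history, cs, math, art).
For example, row stu002 column history takes score=14 from the long row (stu002, history).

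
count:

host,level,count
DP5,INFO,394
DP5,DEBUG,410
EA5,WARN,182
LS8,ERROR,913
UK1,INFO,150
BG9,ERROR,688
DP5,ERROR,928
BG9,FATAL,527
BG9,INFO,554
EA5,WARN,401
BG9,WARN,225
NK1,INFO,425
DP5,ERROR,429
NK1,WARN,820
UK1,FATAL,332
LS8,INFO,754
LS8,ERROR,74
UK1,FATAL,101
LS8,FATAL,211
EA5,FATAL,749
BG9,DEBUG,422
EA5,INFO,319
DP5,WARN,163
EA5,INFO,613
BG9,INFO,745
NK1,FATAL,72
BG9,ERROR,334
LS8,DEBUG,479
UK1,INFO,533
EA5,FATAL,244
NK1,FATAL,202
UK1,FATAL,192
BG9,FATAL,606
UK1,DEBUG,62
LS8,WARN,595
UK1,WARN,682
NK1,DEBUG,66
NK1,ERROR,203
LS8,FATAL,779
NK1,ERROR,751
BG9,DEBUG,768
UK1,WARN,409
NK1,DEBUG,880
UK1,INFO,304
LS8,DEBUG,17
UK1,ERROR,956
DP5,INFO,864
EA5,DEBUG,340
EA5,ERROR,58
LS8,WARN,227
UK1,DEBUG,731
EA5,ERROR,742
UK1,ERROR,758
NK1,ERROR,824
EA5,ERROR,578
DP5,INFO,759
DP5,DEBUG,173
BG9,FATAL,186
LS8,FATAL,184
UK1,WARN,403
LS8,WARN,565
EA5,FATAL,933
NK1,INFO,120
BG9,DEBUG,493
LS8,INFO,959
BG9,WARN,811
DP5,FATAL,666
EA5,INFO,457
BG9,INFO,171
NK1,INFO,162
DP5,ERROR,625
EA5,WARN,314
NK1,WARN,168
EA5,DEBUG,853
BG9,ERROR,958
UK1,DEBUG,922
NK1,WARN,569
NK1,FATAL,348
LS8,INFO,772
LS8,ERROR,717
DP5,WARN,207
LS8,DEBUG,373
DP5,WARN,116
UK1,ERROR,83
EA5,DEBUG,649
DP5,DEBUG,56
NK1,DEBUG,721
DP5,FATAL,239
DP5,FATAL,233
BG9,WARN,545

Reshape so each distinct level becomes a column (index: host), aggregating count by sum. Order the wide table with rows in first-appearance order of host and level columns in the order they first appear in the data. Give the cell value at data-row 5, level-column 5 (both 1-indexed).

With rows in first-appearance order of host, row 5 is host=BG9. level columns in first-appearance order: INFO, DEBUG, WARN, ERROR, FATAL; column 5 is FATAL.
Long rows with host=BG9, level=FATAL: 527 + 606 + 186 = 1319.

1319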